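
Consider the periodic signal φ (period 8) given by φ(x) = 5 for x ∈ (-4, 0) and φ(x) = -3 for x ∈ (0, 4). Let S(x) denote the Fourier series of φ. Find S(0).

At x = 0 the one-sided limits are φ(0^-) = 5 and φ(0^+) = -3.
By Dirichlet's theorem the series converges to their average, [(5) + (-3)]/2 = 1.

1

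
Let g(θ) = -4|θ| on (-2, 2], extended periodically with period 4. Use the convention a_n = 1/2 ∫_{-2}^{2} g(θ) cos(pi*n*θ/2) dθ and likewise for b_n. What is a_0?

a_0 = 1/2 ∫_{-2}^{2} g(θ) dθ = 1/2 · (-16) = -8.

-8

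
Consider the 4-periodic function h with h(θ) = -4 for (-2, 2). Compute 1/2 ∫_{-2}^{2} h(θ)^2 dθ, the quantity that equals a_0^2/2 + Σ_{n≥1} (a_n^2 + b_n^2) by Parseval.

1/2 ∫_{-2}^{2} h(θ)^2 dθ = 1/2 · (64) = 32.

32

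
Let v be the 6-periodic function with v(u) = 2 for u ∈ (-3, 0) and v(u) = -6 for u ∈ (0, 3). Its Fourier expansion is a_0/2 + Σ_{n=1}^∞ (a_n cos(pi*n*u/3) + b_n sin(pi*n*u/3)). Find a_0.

-4

a_0 = 1/3 ∫_{-3}^{3} v(u) du = 1/3 · (-12) = -4.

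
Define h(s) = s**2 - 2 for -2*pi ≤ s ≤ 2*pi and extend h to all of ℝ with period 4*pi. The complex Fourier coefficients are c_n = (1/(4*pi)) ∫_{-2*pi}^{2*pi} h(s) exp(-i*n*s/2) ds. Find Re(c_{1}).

Since h is real-valued, Re(c_{1}) = (1/(4*pi)) ∫_{-2*pi}^{2*pi} h(s) cos(s/2) ds = a_{1}/2.
h is even and cos(s/2) is even, so the integrand is even: ∫_{-2*pi}^{2*pi} h(s) cos(s/2) ds = 2∫_0^{2*pi} h(s) cos(s/2) ds.
Integrating by parts twice (tabular method), an antiderivative of (s**2 - 2) cos(s/2) is 2*s**2*sin(s/2) + 8*s*cos(s/2) - 20*sin(s/2); evaluating from 0 to 2*pi: ∫_{0}^{2*pi} (s**2 - 2) cos(s/2) ds = (-16*pi) - (0) = -16*pi.
So ∫_{-2*pi}^{2*pi} h(s) cos(s/2) ds = -32*pi.
Hence Re(c_{1}) = (1/(4*pi))·(-32*pi) = -8.

-8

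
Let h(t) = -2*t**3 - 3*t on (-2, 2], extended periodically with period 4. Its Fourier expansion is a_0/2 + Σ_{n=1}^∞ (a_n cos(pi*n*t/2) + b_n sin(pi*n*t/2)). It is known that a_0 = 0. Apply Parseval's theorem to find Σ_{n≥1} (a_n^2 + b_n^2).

6088/35

Parseval: a_0^2/2 + Σ_{n≥1} (a_n^2+b_n^2) = 1/2 ∫_{-2}^{2} h(t)^2 dt = 6088/35.
Subtract a_0^2/2 = 0: Σ (a_n^2+b_n^2) = 6088/35.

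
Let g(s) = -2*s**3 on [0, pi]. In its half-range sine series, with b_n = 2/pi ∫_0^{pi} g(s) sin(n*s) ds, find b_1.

b_1 = 2/pi ∫_0^{pi} (-2*s**3) sin(s) ds.
Integrating by parts three times (tabular method), an antiderivative of (-2*s**3) sin(s) is 2*s**3*cos(s) - 6*s**2*sin(s) - 12*s*cos(s) + 12*sin(s); evaluating from 0 to pi: ∫_{0}^{pi} (-2*s**3) sin(s) ds = (2*pi*(6 - pi**2)) - (0) = 2*pi*(6 - pi**2).
Hence b_1 = (2/pi)·(2*pi*(6 - pi**2)) = 24 - 4*pi**2.

24 - 4*pi**2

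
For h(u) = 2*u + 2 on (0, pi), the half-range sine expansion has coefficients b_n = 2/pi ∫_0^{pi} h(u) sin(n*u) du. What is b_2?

b_2 = 2/pi ∫_0^{pi} (2*u + 2) sin(2*u) du.
Integrating by parts (boundary term plus one more integral), an antiderivative of (2*u + 2) sin(2*u) is -u*cos(2*u) + sin(2*u)/2 - cos(2*u); evaluating from 0 to pi: ∫_{0}^{pi} (2*u + 2) sin(2*u) du = (-pi - 1) - (-1) = -pi.
Hence b_2 = (2/pi)·(-pi) = -2.

-2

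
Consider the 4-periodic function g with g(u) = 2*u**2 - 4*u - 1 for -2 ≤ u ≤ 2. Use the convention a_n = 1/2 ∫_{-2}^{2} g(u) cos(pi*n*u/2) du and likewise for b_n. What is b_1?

b_1 = 1/2 ∫_{-2}^{2} g(u) sin(pi*u/2) du.
Integrating by parts twice (tabular method), an antiderivative of (2*u**2 - 4*u - 1) sin(pi*u/2) is -4*u**2*cos(pi*u/2)/pi + 16*u*sin(pi*u/2)/pi**2 + 8*u*cos(pi*u/2)/pi - 16*sin(pi*u/2)/pi**2 + 2*cos(pi*u/2)/pi + 32*cos(pi*u/2)/pi**3; evaluating from -2 to 2: ∫_{-2}^{2} (2*u**2 - 4*u - 1) sin(pi*u/2) du = (-32/pi**3 - 2/pi) - (-32/pi**3 + 30/pi) = -32/pi.
Hence b_1 = (1/2)·(-32/pi) = -16/pi.

-16/pi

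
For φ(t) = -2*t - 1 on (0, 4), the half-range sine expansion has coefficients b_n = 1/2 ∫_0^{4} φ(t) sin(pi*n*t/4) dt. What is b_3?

b_3 = 1/2 ∫_0^{4} (-2*t - 1) sin(3*pi*t/4) dt.
Integrating by parts (boundary term plus one more integral), an antiderivative of (-2*t - 1) sin(3*pi*t/4) is 8*t*cos(3*pi*t/4)/(3*pi) - 32*sin(3*pi*t/4)/(9*pi**2) + 4*cos(3*pi*t/4)/(3*pi); evaluating from 0 to 4: ∫_{0}^{4} (-2*t - 1) sin(3*pi*t/4) dt = (-12/pi) - (4/(3*pi)) = -40/(3*pi).
Hence b_3 = (1/2)·(-40/(3*pi)) = -20/(3*pi).

-20/(3*pi)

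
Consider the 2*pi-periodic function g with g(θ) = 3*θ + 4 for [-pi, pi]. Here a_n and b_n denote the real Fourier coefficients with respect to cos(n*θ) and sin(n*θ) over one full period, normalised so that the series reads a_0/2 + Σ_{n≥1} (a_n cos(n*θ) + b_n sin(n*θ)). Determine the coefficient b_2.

b_2 = 1/pi ∫_{-pi}^{pi} g(θ) sin(2*θ) dθ.
Integrating by parts (boundary term plus one more integral), an antiderivative of (3*θ + 4) sin(2*θ) is -3*θ*cos(2*θ)/2 + 3*sin(2*θ)/4 - 2*cos(2*θ); evaluating from -pi to pi: ∫_{-pi}^{pi} (3*θ + 4) sin(2*θ) dθ = (-3*pi/2 - 2) - (-2 + 3*pi/2) = -3*pi.
Hence b_2 = (1/pi)·(-3*pi) = -3.

-3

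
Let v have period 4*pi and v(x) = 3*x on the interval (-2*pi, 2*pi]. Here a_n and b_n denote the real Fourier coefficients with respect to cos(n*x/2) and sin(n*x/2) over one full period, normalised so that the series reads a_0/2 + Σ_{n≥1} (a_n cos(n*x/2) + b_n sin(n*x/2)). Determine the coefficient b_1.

b_1 = (1/(2*pi)) ∫_{-2*pi}^{2*pi} v(x) sin(x/2) dx.
v is odd and sin(x/2) is odd, so the integrand is even and b_1 = 1/pi ∫_0^{2*pi} v(x) sin(x/2) dx.
Integrating by parts (boundary term plus one more integral), an antiderivative of (3*x) sin(x/2) is -6*x*cos(x/2) + 12*sin(x/2); evaluating from 0 to 2*pi: ∫_{0}^{2*pi} (3*x) sin(x/2) dx = (12*pi) - (0) = 12*pi.
Hence b_1 = (1/pi)·(12*pi) = 12.

12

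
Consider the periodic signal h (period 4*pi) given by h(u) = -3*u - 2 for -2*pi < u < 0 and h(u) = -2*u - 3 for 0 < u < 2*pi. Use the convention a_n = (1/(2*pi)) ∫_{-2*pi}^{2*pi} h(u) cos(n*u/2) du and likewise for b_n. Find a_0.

-5 + pi

a_0 = (1/(2*pi)) ∫_{-2*pi}^{2*pi} h(u) du = (1/(2*pi)) · (2*pi*(-5 + pi)) = -5 + pi.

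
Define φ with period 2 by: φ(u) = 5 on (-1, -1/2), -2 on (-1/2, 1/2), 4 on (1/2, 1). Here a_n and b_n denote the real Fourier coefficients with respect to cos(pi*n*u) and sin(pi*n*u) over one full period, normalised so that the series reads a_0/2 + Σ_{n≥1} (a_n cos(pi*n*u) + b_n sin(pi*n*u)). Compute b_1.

-1/pi

b_1 = ∫_{-1}^{1} φ(u) sin(pi*u) du.
Split the integral at the breakpoints.
Directly, an antiderivative of (5) sin(pi*u) is -5*cos(pi*u)/pi; evaluating from -1 to -1/2: ∫_{-1}^{-1/2} (5) sin(pi*u) du = (0) - (5/pi) = -5/pi.
Directly, an antiderivative of (-2) sin(pi*u) is 2*cos(pi*u)/pi; evaluating from -1/2 to 1/2: ∫_{-1/2}^{1/2} (-2) sin(pi*u) du = (0) - (0) = 0.
Directly, an antiderivative of (4) sin(pi*u) is -4*cos(pi*u)/pi; evaluating from 1/2 to 1: ∫_{1/2}^{1} (4) sin(pi*u) du = (4/pi) - (0) = 4/pi.
Summing the pieces gives b_1 = -1/pi.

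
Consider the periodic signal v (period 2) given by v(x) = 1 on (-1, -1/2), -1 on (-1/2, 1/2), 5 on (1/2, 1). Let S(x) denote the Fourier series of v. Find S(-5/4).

x = -5/4 differs from x = 3/4 by -1 full period(s), and the series is 2-periodic.
v is continuous at x = 3/4 with value 5, so the series converges to 5 there.

5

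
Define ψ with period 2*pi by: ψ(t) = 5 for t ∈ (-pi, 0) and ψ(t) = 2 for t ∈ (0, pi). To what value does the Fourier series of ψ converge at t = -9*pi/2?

5

t = -9*pi/2 differs from t = -pi/2 by -2 full period(s), and the series is 2*pi-periodic.
ψ is continuous at t = -pi/2 with value 5, so the series converges to 5 there.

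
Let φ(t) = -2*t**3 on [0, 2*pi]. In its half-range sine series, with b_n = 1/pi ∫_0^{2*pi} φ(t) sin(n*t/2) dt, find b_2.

b_2 = 1/pi ∫_0^{2*pi} (-2*t**3) sin(t) dt.
Integrating by parts three times (tabular method), an antiderivative of (-2*t**3) sin(t) is 2*t**3*cos(t) - 6*t**2*sin(t) - 12*t*cos(t) + 12*sin(t); evaluating from 0 to 2*pi: ∫_{0}^{2*pi} (-2*t**3) sin(t) dt = (-24*pi + 16*pi**3) - (0) = -24*pi + 16*pi**3.
Hence b_2 = (1/pi)·(-24*pi + 16*pi**3) = -24 + 16*pi**2.

-24 + 16*pi**2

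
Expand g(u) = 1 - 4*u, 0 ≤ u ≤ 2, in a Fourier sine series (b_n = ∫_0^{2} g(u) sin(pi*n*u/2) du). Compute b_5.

-12/(5*pi)

b_5 = ∫_0^{2} (1 - 4*u) sin(5*pi*u/2) du.
Integrating by parts (boundary term plus one more integral), an antiderivative of (1 - 4*u) sin(5*pi*u/2) is 8*u*cos(5*pi*u/2)/(5*pi) - 16*sin(5*pi*u/2)/(25*pi**2) - 2*cos(5*pi*u/2)/(5*pi); evaluating from 0 to 2: ∫_{0}^{2} (1 - 4*u) sin(5*pi*u/2) du = (-14/(5*pi)) - (-2/(5*pi)) = -12/(5*pi).
Hence b_5 = -12/(5*pi).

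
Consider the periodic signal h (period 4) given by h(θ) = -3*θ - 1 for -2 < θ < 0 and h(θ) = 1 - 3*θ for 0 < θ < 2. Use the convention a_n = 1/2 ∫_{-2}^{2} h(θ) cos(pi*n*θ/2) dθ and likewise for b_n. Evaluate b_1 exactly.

b_1 = 1/2 ∫_{-2}^{2} h(θ) sin(pi*θ/2) dθ.
h is odd and sin(pi*θ/2) is odd, so the integrand is even and b_1 = ∫_0^{2} h(θ) sin(pi*θ/2) dθ.
Integrating by parts (boundary term plus one more integral), an antiderivative of (1 - 3*θ) sin(pi*θ/2) is 6*θ*cos(pi*θ/2)/pi - 12*sin(pi*θ/2)/pi**2 - 2*cos(pi*θ/2)/pi; evaluating from 0 to 2: ∫_{0}^{2} (1 - 3*θ) sin(pi*θ/2) dθ = (-10/pi) - (-2/pi) = -8/pi.
Hence b_1 = -8/pi.

-8/pi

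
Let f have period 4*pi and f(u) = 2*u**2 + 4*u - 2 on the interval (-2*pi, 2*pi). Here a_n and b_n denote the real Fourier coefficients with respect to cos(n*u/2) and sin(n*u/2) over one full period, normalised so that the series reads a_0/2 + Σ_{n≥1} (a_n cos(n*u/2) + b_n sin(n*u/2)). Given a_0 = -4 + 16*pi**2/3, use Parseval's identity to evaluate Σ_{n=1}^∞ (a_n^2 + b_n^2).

128*pi**2*(15 + 4*pi**2)/45

Parseval: a_0^2/2 + Σ_{n≥1} (a_n^2+b_n^2) = (1/(2*pi)) ∫_{-2*pi}^{2*pi} f(u)^2 du = 8 + 64*pi**2/3 + 128*pi**4/5.
Subtract a_0^2/2 = 8*(3 - 4*pi**2)**2/9: Σ (a_n^2+b_n^2) = 128*pi**2*(15 + 4*pi**2)/45.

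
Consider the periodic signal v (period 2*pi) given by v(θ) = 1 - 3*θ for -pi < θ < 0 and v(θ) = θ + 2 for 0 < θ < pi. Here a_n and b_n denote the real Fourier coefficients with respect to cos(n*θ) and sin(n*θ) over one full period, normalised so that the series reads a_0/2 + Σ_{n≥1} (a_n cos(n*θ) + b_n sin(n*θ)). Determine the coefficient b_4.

b_4 = 1/pi ∫_{-pi}^{pi} v(θ) sin(4*θ) dθ.
Split the integral at the breakpoints.
Integrating by parts (boundary term plus one more integral), an antiderivative of (1 - 3*θ) sin(4*θ) is 3*θ*cos(4*θ)/4 - 3*sin(4*θ)/16 - cos(4*θ)/4; evaluating from -pi to 0: ∫_{-pi}^{0} (1 - 3*θ) sin(4*θ) dθ = (-1/4) - (-3*pi/4 - 1/4) = 3*pi/4.
Integrating by parts (boundary term plus one more integral), an antiderivative of (θ + 2) sin(4*θ) is -θ*cos(4*θ)/4 + sin(4*θ)/16 - cos(4*θ)/2; evaluating from 0 to pi: ∫_{0}^{pi} (θ + 2) sin(4*θ) dθ = (-pi/4 - 1/2) - (-1/2) = -pi/4.
Summing the pieces and multiplying by (1/pi) gives b_4 = 1/2.

1/2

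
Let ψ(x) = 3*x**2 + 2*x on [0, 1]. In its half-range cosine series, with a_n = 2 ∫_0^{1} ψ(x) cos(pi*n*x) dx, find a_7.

a_7 = 2 ∫_0^{1} (3*x**2 + 2*x) cos(7*pi*x) dx.
Integrating by parts twice (tabular method), an antiderivative of (3*x**2 + 2*x) cos(7*pi*x) is 3*x**2*sin(7*pi*x)/(7*pi) + 2*x*sin(7*pi*x)/(7*pi) + 6*x*cos(7*pi*x)/(49*pi**2) - 6*sin(7*pi*x)/(343*pi**3) + 2*cos(7*pi*x)/(49*pi**2); evaluating from 0 to 1: ∫_{0}^{1} (3*x**2 + 2*x) cos(7*pi*x) dx = (-8/(49*pi**2)) - (2/(49*pi**2)) = -10/(49*pi**2).
Hence a_7 = 2·(-10/(49*pi**2)) = -20/(49*pi**2).

-20/(49*pi**2)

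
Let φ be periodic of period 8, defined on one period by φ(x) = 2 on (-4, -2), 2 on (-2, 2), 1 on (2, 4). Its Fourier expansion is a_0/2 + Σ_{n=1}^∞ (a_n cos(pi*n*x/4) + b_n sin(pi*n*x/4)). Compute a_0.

a_0 = 1/4 ∫_{-4}^{4} φ(x) dx = 1/4 · (14) = 7/2.

7/2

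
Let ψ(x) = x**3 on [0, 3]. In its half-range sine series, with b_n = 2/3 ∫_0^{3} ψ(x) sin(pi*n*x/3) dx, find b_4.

27*(3 - 8*pi**2)/(16*pi**3)

b_4 = 2/3 ∫_0^{3} (x**3) sin(4*pi*x/3) dx.
Integrating by parts three times (tabular method), an antiderivative of (x**3) sin(4*pi*x/3) is -3*x**3*cos(4*pi*x/3)/(4*pi) + 27*x**2*sin(4*pi*x/3)/(16*pi**2) + 81*x*cos(4*pi*x/3)/(32*pi**3) - 243*sin(4*pi*x/3)/(128*pi**4); evaluating from 0 to 3: ∫_{0}^{3} (x**3) sin(4*pi*x/3) dx = (81*(3 - 8*pi**2)/(32*pi**3)) - (0) = 81*(3 - 8*pi**2)/(32*pi**3).
Hence b_4 = (2/3)·(81*(3 - 8*pi**2)/(32*pi**3)) = 27*(3 - 8*pi**2)/(16*pi**3).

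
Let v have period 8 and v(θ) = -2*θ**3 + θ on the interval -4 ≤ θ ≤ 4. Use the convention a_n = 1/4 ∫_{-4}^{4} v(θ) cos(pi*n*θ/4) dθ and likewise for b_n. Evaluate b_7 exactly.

8*(192 - 1519*pi**2)/(343*pi**3)

b_7 = 1/4 ∫_{-4}^{4} v(θ) sin(7*pi*θ/4) dθ.
v is odd and sin(7*pi*θ/4) is odd, so the integrand is even and b_7 = 1/2 ∫_0^{4} v(θ) sin(7*pi*θ/4) dθ.
Integrating by parts three times (tabular method), an antiderivative of (-2*θ**3 + θ) sin(7*pi*θ/4) is 8*θ**3*cos(7*pi*θ/4)/(7*pi) - 96*θ**2*sin(7*pi*θ/4)/(49*pi**2) - 4*θ*cos(7*pi*θ/4)/(7*pi) - 768*θ*cos(7*pi*θ/4)/(343*pi**3) + 3072*sin(7*pi*θ/4)/(2401*pi**4) + 16*sin(7*pi*θ/4)/(49*pi**2); evaluating from 0 to 4: ∫_{0}^{4} (-2*θ**3 + θ) sin(7*pi*θ/4) dθ = (16*(192 - 1519*pi**2)/(343*pi**3)) - (0) = 16*(192 - 1519*pi**2)/(343*pi**3).
Hence b_7 = (1/2)·(16*(192 - 1519*pi**2)/(343*pi**3)) = 8*(192 - 1519*pi**2)/(343*pi**3).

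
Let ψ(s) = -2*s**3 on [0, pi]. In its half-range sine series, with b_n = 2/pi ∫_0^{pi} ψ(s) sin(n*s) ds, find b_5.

24/125 - 4*pi**2/5

b_5 = 2/pi ∫_0^{pi} (-2*s**3) sin(5*s) ds.
Integrating by parts three times (tabular method), an antiderivative of (-2*s**3) sin(5*s) is 2*s**3*cos(5*s)/5 - 6*s**2*sin(5*s)/25 - 12*s*cos(5*s)/125 + 12*sin(5*s)/625; evaluating from 0 to pi: ∫_{0}^{pi} (-2*s**3) sin(5*s) ds = (2*pi*(6 - 25*pi**2)/125) - (0) = 2*pi*(6 - 25*pi**2)/125.
Hence b_5 = (2/pi)·(2*pi*(6 - 25*pi**2)/125) = 24/125 - 4*pi**2/5.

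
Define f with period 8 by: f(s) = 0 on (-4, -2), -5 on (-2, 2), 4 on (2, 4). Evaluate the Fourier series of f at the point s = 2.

At s = 2 the one-sided limits are f(2^-) = -5 and f(2^+) = 4.
By Dirichlet's theorem the series converges to their average, [(-5) + (4)]/2 = -1/2.

-1/2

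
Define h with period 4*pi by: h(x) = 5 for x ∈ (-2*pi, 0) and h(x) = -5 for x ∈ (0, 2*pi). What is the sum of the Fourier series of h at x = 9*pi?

-5

x = 9*pi differs from x = pi by 2 full period(s), and the series is 4*pi-periodic.
h is continuous at x = pi with value -5, so the series converges to -5 there.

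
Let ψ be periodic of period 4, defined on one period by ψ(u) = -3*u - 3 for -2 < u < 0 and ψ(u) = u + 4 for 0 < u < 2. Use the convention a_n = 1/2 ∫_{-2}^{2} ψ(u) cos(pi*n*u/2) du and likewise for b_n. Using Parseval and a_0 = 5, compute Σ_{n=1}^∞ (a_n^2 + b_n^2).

Parseval: a_0^2/2 + Σ_{n≥1} (a_n^2+b_n^2) = 1/2 ∫_{-2}^{2} ψ(u)^2 du = 85/3.
Subtract a_0^2/2 = 25/2: Σ (a_n^2+b_n^2) = 95/6.

95/6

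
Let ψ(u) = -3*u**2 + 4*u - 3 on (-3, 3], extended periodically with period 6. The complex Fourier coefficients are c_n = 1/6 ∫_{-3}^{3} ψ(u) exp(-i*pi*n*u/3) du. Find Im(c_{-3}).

Since ψ is real-valued, Im(c_{-3}) = -1/6 ∫_{-3}^{3} ψ(u) sin(-pi*u) du = b_{3}/2.
Integrating by parts twice (tabular method), an antiderivative of (-3*u**2 + 4*u - 3) sin(-pi*u) is -3*u**2*cos(pi*u)/pi + 6*u*sin(pi*u)/pi**2 + 4*u*cos(pi*u)/pi - 4*sin(pi*u)/pi**2 - 3*cos(pi*u)/pi + 6*cos(pi*u)/pi**3; evaluating from -3 to 3: ∫_{-3}^{3} (-3*u**2 + 4*u - 3) sin(-pi*u) du = (-6/pi**3 + 18/pi) - (-6/pi**3 + 42/pi) = -24/pi.
Hence Im(c_{-3}) = (-1/6)·(-24/pi) = 4/pi.

4/pi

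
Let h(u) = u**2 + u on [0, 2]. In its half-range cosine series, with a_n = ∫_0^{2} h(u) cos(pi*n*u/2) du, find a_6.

a_6 = ∫_0^{2} (u**2 + u) cos(3*pi*u) du.
Integrating by parts twice (tabular method), an antiderivative of (u**2 + u) cos(3*pi*u) is u**2*sin(3*pi*u)/(3*pi) + u*sin(3*pi*u)/(3*pi) + 2*u*cos(3*pi*u)/(9*pi**2) - 2*sin(3*pi*u)/(27*pi**3) + cos(3*pi*u)/(9*pi**2); evaluating from 0 to 2: ∫_{0}^{2} (u**2 + u) cos(3*pi*u) du = (5/(9*pi**2)) - (1/(9*pi**2)) = 4/(9*pi**2).
Hence a_6 = 4/(9*pi**2).

4/(9*pi**2)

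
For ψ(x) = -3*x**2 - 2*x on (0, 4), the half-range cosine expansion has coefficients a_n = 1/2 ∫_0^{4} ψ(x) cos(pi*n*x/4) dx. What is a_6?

-16/(3*pi**2)

a_6 = 1/2 ∫_0^{4} (-3*x**2 - 2*x) cos(3*pi*x/2) dx.
Integrating by parts twice (tabular method), an antiderivative of (-3*x**2 - 2*x) cos(3*pi*x/2) is -2*x**2*sin(3*pi*x/2)/pi - 4*x*sin(3*pi*x/2)/(3*pi) - 8*x*cos(3*pi*x/2)/(3*pi**2) + 16*sin(3*pi*x/2)/(9*pi**3) - 8*cos(3*pi*x/2)/(9*pi**2); evaluating from 0 to 4: ∫_{0}^{4} (-3*x**2 - 2*x) cos(3*pi*x/2) dx = (-104/(9*pi**2)) - (-8/(9*pi**2)) = -32/(3*pi**2).
Hence a_6 = (1/2)·(-32/(3*pi**2)) = -16/(3*pi**2).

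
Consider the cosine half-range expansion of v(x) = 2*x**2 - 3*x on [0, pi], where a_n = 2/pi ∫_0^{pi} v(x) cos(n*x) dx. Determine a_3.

4*(3 - 2*pi)/(9*pi)

a_3 = 2/pi ∫_0^{pi} (2*x**2 - 3*x) cos(3*x) dx.
Integrating by parts twice (tabular method), an antiderivative of (2*x**2 - 3*x) cos(3*x) is 2*x**2*sin(3*x)/3 - x*sin(3*x) + 4*x*cos(3*x)/9 - 4*sin(3*x)/27 - cos(3*x)/3; evaluating from 0 to pi: ∫_{0}^{pi} (2*x**2 - 3*x) cos(3*x) dx = (1/3 - 4*pi/9) - (-1/3) = 2/3 - 4*pi/9.
Hence a_3 = (2/pi)·(2/3 - 4*pi/9) = 4*(3 - 2*pi)/(9*pi).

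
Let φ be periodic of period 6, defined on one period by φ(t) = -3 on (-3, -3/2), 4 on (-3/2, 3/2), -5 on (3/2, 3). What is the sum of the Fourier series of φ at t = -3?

At t = -3 the one-sided limits are φ(-3^-) = -5 and φ(-3^+) = -3.
By Dirichlet's theorem the series converges to their average, [(-5) + (-3)]/2 = -4.

-4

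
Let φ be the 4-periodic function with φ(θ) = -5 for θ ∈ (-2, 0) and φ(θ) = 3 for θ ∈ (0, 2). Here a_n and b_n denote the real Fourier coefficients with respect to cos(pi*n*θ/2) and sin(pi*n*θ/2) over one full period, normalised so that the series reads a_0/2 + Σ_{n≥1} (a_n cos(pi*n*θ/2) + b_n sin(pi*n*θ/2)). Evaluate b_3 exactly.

b_3 = 1/2 ∫_{-2}^{2} φ(θ) sin(3*pi*θ/2) dθ.
Split the integral at the breakpoints.
Directly, an antiderivative of (-5) sin(3*pi*θ/2) is 10*cos(3*pi*θ/2)/(3*pi); evaluating from -2 to 0: ∫_{-2}^{0} (-5) sin(3*pi*θ/2) dθ = (10/(3*pi)) - (-10/(3*pi)) = 20/(3*pi).
Directly, an antiderivative of (3) sin(3*pi*θ/2) is -2*cos(3*pi*θ/2)/pi; evaluating from 0 to 2: ∫_{0}^{2} (3) sin(3*pi*θ/2) dθ = (2/pi) - (-2/pi) = 4/pi.
Summing the pieces and multiplying by (1/2) gives b_3 = 16/(3*pi).

16/(3*pi)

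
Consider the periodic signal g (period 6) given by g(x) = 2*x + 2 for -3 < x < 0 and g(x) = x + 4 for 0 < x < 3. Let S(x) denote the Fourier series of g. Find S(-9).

x = -9 differs from x = -3 by -1 full period(s), and the series is 6-periodic.
At x = -3 the one-sided limits are g(-3^-) = 7 and g(-3^+) = -4.
By Dirichlet's theorem the series converges to their average, [(7) + (-4)]/2 = 3/2.

3/2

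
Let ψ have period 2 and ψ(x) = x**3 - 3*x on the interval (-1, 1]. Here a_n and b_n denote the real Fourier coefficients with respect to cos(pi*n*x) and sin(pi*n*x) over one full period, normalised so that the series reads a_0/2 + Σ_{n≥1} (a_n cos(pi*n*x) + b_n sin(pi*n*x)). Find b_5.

b_5 = ∫_{-1}^{1} ψ(x) sin(5*pi*x) dx.
ψ is odd and sin(5*pi*x) is odd, so the integrand is even and b_5 = 2 ∫_0^{1} ψ(x) sin(5*pi*x) dx.
Integrating by parts three times (tabular method), an antiderivative of (x**3 - 3*x) sin(5*pi*x) is -x**3*cos(5*pi*x)/(5*pi) + 3*x**2*sin(5*pi*x)/(25*pi**2) + 6*x*cos(5*pi*x)/(125*pi**3) + 3*x*cos(5*pi*x)/(5*pi) - 3*sin(5*pi*x)/(25*pi**2) - 6*sin(5*pi*x)/(625*pi**4); evaluating from 0 to 1: ∫_{0}^{1} (x**3 - 3*x) sin(5*pi*x) dx = (2*(-25*pi**2 - 3)/(125*pi**3)) - (0) = 2*(-25*pi**2 - 3)/(125*pi**3).
Hence b_5 = 2·(2*(-25*pi**2 - 3)/(125*pi**3)) = 4*(-25*pi**2 - 3)/(125*pi**3).

4*(-25*pi**2 - 3)/(125*pi**3)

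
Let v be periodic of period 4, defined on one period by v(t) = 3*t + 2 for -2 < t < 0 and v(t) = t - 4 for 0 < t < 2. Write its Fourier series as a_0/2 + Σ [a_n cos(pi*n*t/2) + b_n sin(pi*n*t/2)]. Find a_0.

-4

a_0 = 1/2 ∫_{-2}^{2} v(t) dt = 1/2 · (-8) = -4.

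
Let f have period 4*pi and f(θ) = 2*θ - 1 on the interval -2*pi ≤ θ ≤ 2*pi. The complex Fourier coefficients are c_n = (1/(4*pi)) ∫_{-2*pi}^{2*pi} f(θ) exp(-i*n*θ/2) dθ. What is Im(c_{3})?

Since f is real-valued, Im(c_{3}) = -(1/(4*pi)) ∫_{-2*pi}^{2*pi} f(θ) sin(3*θ/2) dθ = -b_{3}/2.
Integrating by parts (boundary term plus one more integral), an antiderivative of (2*θ - 1) sin(3*θ/2) is -4*θ*cos(3*θ/2)/3 + 8*sin(3*θ/2)/9 + 2*cos(3*θ/2)/3; evaluating from -2*pi to 2*pi: ∫_{-2*pi}^{2*pi} (2*θ - 1) sin(3*θ/2) dθ = (-2/3 + 8*pi/3) - (-8*pi/3 - 2/3) = 16*pi/3.
Hence Im(c_{3}) = (-1/(4*pi))·(16*pi/3) = -4/3.

-4/3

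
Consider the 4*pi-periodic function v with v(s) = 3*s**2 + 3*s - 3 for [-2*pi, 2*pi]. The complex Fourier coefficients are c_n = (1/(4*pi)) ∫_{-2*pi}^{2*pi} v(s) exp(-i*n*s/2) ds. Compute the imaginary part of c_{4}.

Since v is real-valued, Im(c_{4}) = -(1/(4*pi)) ∫_{-2*pi}^{2*pi} v(s) sin(2*s) ds = -b_{4}/2.
Integrating by parts twice (tabular method), an antiderivative of (3*s**2 + 3*s - 3) sin(2*s) is -3*s**2*cos(2*s)/2 + 3*s*sin(2*s)/2 - 3*s*cos(2*s)/2 + 3*sin(2*s)/4 + 9*cos(2*s)/4; evaluating from -2*pi to 2*pi: ∫_{-2*pi}^{2*pi} (3*s**2 + 3*s - 3) sin(2*s) ds = (-6*pi**2 - 3*pi + 9/4) - (-6*pi**2 + 9/4 + 3*pi) = -6*pi.
Hence Im(c_{4}) = (-1/(4*pi))·(-6*pi) = 3/2.

3/2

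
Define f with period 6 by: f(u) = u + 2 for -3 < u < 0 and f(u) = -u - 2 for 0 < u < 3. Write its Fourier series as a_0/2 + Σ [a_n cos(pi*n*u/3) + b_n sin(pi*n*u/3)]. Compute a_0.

a_0 = 1/3 ∫_{-3}^{3} f(u) du = 1/3 · (-9) = -3.

-3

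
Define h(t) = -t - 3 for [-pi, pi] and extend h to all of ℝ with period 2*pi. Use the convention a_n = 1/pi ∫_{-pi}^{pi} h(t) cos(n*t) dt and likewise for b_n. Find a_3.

a_3 = 1/pi ∫_{-pi}^{pi} h(t) cos(3*t) dt.
Integrating by parts (boundary term plus one more integral), an antiderivative of (-t - 3) cos(3*t) is -t*sin(3*t)/3 - sin(3*t) - cos(3*t)/9; evaluating from -pi to pi: ∫_{-pi}^{pi} (-t - 3) cos(3*t) dt = (1/9) - (1/9) = 0.
Hence a_3 = (1/pi)·(0) = 0.

0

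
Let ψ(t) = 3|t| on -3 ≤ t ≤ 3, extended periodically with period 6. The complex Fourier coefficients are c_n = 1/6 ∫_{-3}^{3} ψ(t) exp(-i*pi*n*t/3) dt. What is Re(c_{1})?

Since ψ is real-valued, Re(c_{1}) = 1/6 ∫_{-3}^{3} ψ(t) cos(pi*t/3) dt = a_{1}/2.
ψ is even and cos(pi*t/3) is even, so the integrand is even: ∫_{-3}^{3} ψ(t) cos(pi*t/3) dt = 2∫_0^{3} ψ(t) cos(pi*t/3) dt.
Integrating by parts (boundary term plus one more integral), an antiderivative of (3*t) cos(pi*t/3) is 9*t*sin(pi*t/3)/pi + 27*cos(pi*t/3)/pi**2; evaluating from 0 to 3: ∫_{0}^{3} (3*t) cos(pi*t/3) dt = (-27/pi**2) - (27/pi**2) = -54/pi**2.
So ∫_{-3}^{3} ψ(t) cos(pi*t/3) dt = -108/pi**2.
Hence Re(c_{1}) = (1/6)·(-108/pi**2) = -18/pi**2.

-18/pi**2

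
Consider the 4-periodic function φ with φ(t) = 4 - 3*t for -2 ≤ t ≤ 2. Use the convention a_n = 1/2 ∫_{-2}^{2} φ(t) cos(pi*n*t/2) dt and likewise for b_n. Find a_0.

8

a_0 = 1/2 ∫_{-2}^{2} φ(t) dt = 1/2 · (16) = 8.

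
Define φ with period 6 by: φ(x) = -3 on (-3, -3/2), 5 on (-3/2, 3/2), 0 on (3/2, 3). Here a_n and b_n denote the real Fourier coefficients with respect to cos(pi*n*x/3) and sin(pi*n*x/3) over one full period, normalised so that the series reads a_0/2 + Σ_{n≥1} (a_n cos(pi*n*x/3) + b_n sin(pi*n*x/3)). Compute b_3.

b_3 = 1/3 ∫_{-3}^{3} φ(x) sin(pi*x) dx.
Split the integral at the breakpoints.
Directly, an antiderivative of (-3) sin(pi*x) is 3*cos(pi*x)/pi; evaluating from -3 to -3/2: ∫_{-3}^{-3/2} (-3) sin(pi*x) dx = (0) - (-3/pi) = 3/pi.
Directly, an antiderivative of (5) sin(pi*x) is -5*cos(pi*x)/pi; evaluating from -3/2 to 3/2: ∫_{-3/2}^{3/2} (5) sin(pi*x) dx = (0) - (0) = 0.
∫_{3/2}^{3} (0) sin(pi*x) dx = 0.
Summing the pieces and multiplying by (1/3) gives b_3 = 1/pi.

1/pi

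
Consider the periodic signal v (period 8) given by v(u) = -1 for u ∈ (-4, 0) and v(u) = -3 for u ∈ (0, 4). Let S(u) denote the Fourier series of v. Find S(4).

-2

At u = 4 the one-sided limits are v(4^-) = -3 and v(4^+) = -1.
By Dirichlet's theorem the series converges to their average, [(-3) + (-1)]/2 = -2.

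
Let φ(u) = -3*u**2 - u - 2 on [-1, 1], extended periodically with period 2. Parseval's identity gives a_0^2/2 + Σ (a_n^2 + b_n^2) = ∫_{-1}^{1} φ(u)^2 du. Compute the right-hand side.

304/15

∫_{-1}^{1} φ(u)^2 du = 304/15.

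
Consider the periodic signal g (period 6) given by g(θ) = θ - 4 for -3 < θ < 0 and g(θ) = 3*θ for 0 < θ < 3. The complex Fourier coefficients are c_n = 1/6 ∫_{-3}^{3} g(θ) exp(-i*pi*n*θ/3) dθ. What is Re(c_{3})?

Since g is real-valued, Re(c_{3}) = 1/6 ∫_{-3}^{3} g(θ) cos(pi*θ) dθ = a_{3}/2.
Split the integral at the breakpoints.
Integrating by parts (boundary term plus one more integral), an antiderivative of (θ - 4) cos(pi*θ) is θ*sin(pi*θ)/pi - 4*sin(pi*θ)/pi + cos(pi*θ)/pi**2; evaluating from -3 to 0: ∫_{-3}^{0} (θ - 4) cos(pi*θ) dθ = (pi**(-2)) - (-1/pi**2) = 2/pi**2.
Integrating by parts (boundary term plus one more integral), an antiderivative of (3*θ) cos(pi*θ) is 3*θ*sin(pi*θ)/pi + 3*cos(pi*θ)/pi**2; evaluating from 0 to 3: ∫_{0}^{3} (3*θ) cos(pi*θ) dθ = (-3/pi**2) - (3/pi**2) = -6/pi**2.
So ∫_{-3}^{3} g(θ) cos(pi*θ) dθ = -4/pi**2.
Hence Re(c_{3}) = (1/6)·(-4/pi**2) = -2/(3*pi**2).

-2/(3*pi**2)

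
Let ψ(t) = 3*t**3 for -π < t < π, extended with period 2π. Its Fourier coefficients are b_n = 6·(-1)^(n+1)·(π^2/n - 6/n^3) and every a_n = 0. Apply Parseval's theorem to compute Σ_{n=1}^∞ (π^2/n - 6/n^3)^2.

Parseval: Σ b_n^2 = (1/π) ∫_{-π}^{π} ψ(t)^2 dt = 18*pi**6/7.
b_n^2 = 36·(π^2/n - 6/n^3)^2, so the sum equals (18*pi**6/7)/36 = pi**6/14.

pi**6/14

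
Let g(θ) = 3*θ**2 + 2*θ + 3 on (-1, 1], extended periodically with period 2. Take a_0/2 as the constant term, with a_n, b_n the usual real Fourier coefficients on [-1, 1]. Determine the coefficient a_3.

a_3 = ∫_{-1}^{1} g(θ) cos(3*pi*θ) dθ.
Integrating by parts twice (tabular method), an antiderivative of (3*θ**2 + 2*θ + 3) cos(3*pi*θ) is θ**2*sin(3*pi*θ)/pi + 2*θ*sin(3*pi*θ)/(3*pi) + 2*θ*cos(3*pi*θ)/(3*pi**2) - 2*sin(3*pi*θ)/(9*pi**3) + sin(3*pi*θ)/pi + 2*cos(3*pi*θ)/(9*pi**2); evaluating from -1 to 1: ∫_{-1}^{1} (3*θ**2 + 2*θ + 3) cos(3*pi*θ) dθ = (-8/(9*pi**2)) - (4/(9*pi**2)) = -4/(3*pi**2).
Hence a_3 = -4/(3*pi**2).

-4/(3*pi**2)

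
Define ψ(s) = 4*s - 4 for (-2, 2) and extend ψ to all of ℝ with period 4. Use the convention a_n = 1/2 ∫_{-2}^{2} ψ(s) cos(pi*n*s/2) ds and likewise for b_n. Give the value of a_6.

0

a_6 = 1/2 ∫_{-2}^{2} ψ(s) cos(3*pi*s) ds.
Integrating by parts (boundary term plus one more integral), an antiderivative of (4*s - 4) cos(3*pi*s) is 4*s*sin(3*pi*s)/(3*pi) - 4*sin(3*pi*s)/(3*pi) + 4*cos(3*pi*s)/(9*pi**2); evaluating from -2 to 2: ∫_{-2}^{2} (4*s - 4) cos(3*pi*s) ds = (4/(9*pi**2)) - (4/(9*pi**2)) = 0.
Hence a_6 = (1/2)·(0) = 0.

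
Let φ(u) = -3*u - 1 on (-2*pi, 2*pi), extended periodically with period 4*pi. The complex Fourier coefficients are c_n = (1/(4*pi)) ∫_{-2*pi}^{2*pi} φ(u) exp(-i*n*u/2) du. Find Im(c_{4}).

Since φ is real-valued, Im(c_{4}) = -(1/(4*pi)) ∫_{-2*pi}^{2*pi} φ(u) sin(2*u) du = -b_{4}/2.
Integrating by parts (boundary term plus one more integral), an antiderivative of (-3*u - 1) sin(2*u) is 3*u*cos(2*u)/2 - 3*sin(2*u)/4 + cos(2*u)/2; evaluating from -2*pi to 2*pi: ∫_{-2*pi}^{2*pi} (-3*u - 1) sin(2*u) du = (1/2 + 3*pi) - (1/2 - 3*pi) = 6*pi.
Hence Im(c_{4}) = (-1/(4*pi))·(6*pi) = -3/2.

-3/2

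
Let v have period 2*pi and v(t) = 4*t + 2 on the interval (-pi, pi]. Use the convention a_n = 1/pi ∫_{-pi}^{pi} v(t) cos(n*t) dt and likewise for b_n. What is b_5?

b_5 = 1/pi ∫_{-pi}^{pi} v(t) sin(5*t) dt.
Integrating by parts (boundary term plus one more integral), an antiderivative of (4*t + 2) sin(5*t) is -4*t*cos(5*t)/5 + 4*sin(5*t)/25 - 2*cos(5*t)/5; evaluating from -pi to pi: ∫_{-pi}^{pi} (4*t + 2) sin(5*t) dt = (2/5 + 4*pi/5) - (2/5 - 4*pi/5) = 8*pi/5.
Hence b_5 = (1/pi)·(8*pi/5) = 8/5.

8/5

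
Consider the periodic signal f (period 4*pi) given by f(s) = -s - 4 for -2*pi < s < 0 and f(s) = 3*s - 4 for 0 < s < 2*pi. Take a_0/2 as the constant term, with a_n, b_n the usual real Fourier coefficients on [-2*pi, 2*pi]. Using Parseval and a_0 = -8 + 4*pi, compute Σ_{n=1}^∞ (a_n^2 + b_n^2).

16*pi**2/3

Parseval: a_0^2/2 + Σ_{n≥1} (a_n^2+b_n^2) = (1/(2*pi)) ∫_{-2*pi}^{2*pi} f(s)^2 ds = -32*pi + 32 + 40*pi**2/3.
Subtract a_0^2/2 = 8*(2 - pi)**2: Σ (a_n^2+b_n^2) = 16*pi**2/3.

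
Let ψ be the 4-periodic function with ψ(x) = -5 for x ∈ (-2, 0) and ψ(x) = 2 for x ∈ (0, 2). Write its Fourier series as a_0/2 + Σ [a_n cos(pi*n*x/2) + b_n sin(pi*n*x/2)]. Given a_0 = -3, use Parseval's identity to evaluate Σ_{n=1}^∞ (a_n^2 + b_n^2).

Parseval: a_0^2/2 + Σ_{n≥1} (a_n^2+b_n^2) = 1/2 ∫_{-2}^{2} ψ(x)^2 dx = 29.
Subtract a_0^2/2 = 9/2: Σ (a_n^2+b_n^2) = 49/2.

49/2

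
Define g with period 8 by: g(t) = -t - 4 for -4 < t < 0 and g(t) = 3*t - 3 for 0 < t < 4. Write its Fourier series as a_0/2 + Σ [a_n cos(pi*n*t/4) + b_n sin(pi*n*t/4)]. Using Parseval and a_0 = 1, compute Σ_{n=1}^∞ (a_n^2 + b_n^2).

155/6

Parseval: a_0^2/2 + Σ_{n≥1} (a_n^2+b_n^2) = 1/4 ∫_{-4}^{4} g(t)^2 dt = 79/3.
Subtract a_0^2/2 = 1/2: Σ (a_n^2+b_n^2) = 155/6.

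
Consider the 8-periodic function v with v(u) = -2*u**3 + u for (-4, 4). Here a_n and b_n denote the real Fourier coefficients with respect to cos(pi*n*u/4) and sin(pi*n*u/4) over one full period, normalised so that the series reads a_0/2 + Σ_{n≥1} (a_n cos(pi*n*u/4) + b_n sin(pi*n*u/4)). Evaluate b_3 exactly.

8*(64 - 93*pi**2)/(9*pi**3)

b_3 = 1/4 ∫_{-4}^{4} v(u) sin(3*pi*u/4) du.
v is odd and sin(3*pi*u/4) is odd, so the integrand is even and b_3 = 1/2 ∫_0^{4} v(u) sin(3*pi*u/4) du.
Integrating by parts three times (tabular method), an antiderivative of (-2*u**3 + u) sin(3*pi*u/4) is 8*u**3*cos(3*pi*u/4)/(3*pi) - 32*u**2*sin(3*pi*u/4)/(3*pi**2) - 256*u*cos(3*pi*u/4)/(9*pi**3) - 4*u*cos(3*pi*u/4)/(3*pi) + 16*sin(3*pi*u/4)/(9*pi**2) + 1024*sin(3*pi*u/4)/(27*pi**4); evaluating from 0 to 4: ∫_{0}^{4} (-2*u**3 + u) sin(3*pi*u/4) du = (16*(64 - 93*pi**2)/(9*pi**3)) - (0) = 16*(64 - 93*pi**2)/(9*pi**3).
Hence b_3 = (1/2)·(16*(64 - 93*pi**2)/(9*pi**3)) = 8*(64 - 93*pi**2)/(9*pi**3).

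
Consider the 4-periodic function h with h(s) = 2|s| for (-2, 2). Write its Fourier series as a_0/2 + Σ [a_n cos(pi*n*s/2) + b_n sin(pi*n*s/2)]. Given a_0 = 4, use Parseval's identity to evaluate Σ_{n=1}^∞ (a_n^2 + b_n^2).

8/3

Parseval: a_0^2/2 + Σ_{n≥1} (a_n^2+b_n^2) = 1/2 ∫_{-2}^{2} h(s)^2 ds = 32/3.
Subtract a_0^2/2 = 8: Σ (a_n^2+b_n^2) = 8/3.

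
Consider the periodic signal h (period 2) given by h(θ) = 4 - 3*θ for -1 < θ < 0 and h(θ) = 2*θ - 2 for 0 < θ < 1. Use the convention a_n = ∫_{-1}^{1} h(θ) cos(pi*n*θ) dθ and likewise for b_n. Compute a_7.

-10/(49*pi**2)

a_7 = ∫_{-1}^{1} h(θ) cos(7*pi*θ) dθ.
Split the integral at the breakpoints.
Integrating by parts (boundary term plus one more integral), an antiderivative of (4 - 3*θ) cos(7*pi*θ) is -3*θ*sin(7*pi*θ)/(7*pi) + 4*sin(7*pi*θ)/(7*pi) - 3*cos(7*pi*θ)/(49*pi**2); evaluating from -1 to 0: ∫_{-1}^{0} (4 - 3*θ) cos(7*pi*θ) dθ = (-3/(49*pi**2)) - (3/(49*pi**2)) = -6/(49*pi**2).
Integrating by parts (boundary term plus one more integral), an antiderivative of (2*θ - 2) cos(7*pi*θ) is 2*θ*sin(7*pi*θ)/(7*pi) - 2*sin(7*pi*θ)/(7*pi) + 2*cos(7*pi*θ)/(49*pi**2); evaluating from 0 to 1: ∫_{0}^{1} (2*θ - 2) cos(7*pi*θ) dθ = (-2/(49*pi**2)) - (2/(49*pi**2)) = -4/(49*pi**2).
Summing the pieces gives a_7 = -10/(49*pi**2).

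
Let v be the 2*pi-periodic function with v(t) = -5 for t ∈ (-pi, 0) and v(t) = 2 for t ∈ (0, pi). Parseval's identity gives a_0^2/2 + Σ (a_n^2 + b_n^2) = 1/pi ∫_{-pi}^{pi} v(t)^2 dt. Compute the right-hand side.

1/pi ∫_{-pi}^{pi} v(t)^2 dt = 1/pi · (29*pi) = 29.

29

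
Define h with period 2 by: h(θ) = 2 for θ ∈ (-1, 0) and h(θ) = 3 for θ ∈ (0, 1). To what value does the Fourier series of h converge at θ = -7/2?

3

θ = -7/2 differs from θ = 1/2 by -2 full period(s), and the series is 2-periodic.
h is continuous at θ = 1/2 with value 3, so the series converges to 3 there.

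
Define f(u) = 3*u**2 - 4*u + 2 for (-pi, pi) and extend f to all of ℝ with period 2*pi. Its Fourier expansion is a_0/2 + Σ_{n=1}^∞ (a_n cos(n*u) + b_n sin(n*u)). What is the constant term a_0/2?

2 + pi**2

a_0 = 1/pi ∫_{-pi}^{pi} f(u) du = 1/pi · (2*pi*(2 + pi**2)) = 4 + 2*pi**2.
So the constant term a_0/2 = 2 + pi**2.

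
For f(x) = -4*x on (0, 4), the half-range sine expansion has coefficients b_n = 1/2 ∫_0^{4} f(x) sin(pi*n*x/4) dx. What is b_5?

-32/(5*pi)

b_5 = 1/2 ∫_0^{4} (-4*x) sin(5*pi*x/4) dx.
Integrating by parts (boundary term plus one more integral), an antiderivative of (-4*x) sin(5*pi*x/4) is 16*x*cos(5*pi*x/4)/(5*pi) - 64*sin(5*pi*x/4)/(25*pi**2); evaluating from 0 to 4: ∫_{0}^{4} (-4*x) sin(5*pi*x/4) dx = (-64/(5*pi)) - (0) = -64/(5*pi).
Hence b_5 = (1/2)·(-64/(5*pi)) = -32/(5*pi).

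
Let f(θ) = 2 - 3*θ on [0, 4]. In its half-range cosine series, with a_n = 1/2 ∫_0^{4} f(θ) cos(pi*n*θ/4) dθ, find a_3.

16/(3*pi**2)

a_3 = 1/2 ∫_0^{4} (2 - 3*θ) cos(3*pi*θ/4) dθ.
Integrating by parts (boundary term plus one more integral), an antiderivative of (2 - 3*θ) cos(3*pi*θ/4) is -4*θ*sin(3*pi*θ/4)/pi + 8*sin(3*pi*θ/4)/(3*pi) - 16*cos(3*pi*θ/4)/(3*pi**2); evaluating from 0 to 4: ∫_{0}^{4} (2 - 3*θ) cos(3*pi*θ/4) dθ = (16/(3*pi**2)) - (-16/(3*pi**2)) = 32/(3*pi**2).
Hence a_3 = (1/2)·(32/(3*pi**2)) = 16/(3*pi**2).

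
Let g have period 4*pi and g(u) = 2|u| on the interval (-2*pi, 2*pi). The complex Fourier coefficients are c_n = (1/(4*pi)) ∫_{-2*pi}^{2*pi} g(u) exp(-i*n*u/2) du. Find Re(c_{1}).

Since g is real-valued, Re(c_{1}) = (1/(4*pi)) ∫_{-2*pi}^{2*pi} g(u) cos(u/2) du = a_{1}/2.
g is even and cos(u/2) is even, so the integrand is even: ∫_{-2*pi}^{2*pi} g(u) cos(u/2) du = 2∫_0^{2*pi} g(u) cos(u/2) du.
Integrating by parts (boundary term plus one more integral), an antiderivative of (2*u) cos(u/2) is 4*u*sin(u/2) + 8*cos(u/2); evaluating from 0 to 2*pi: ∫_{0}^{2*pi} (2*u) cos(u/2) du = (-8) - (8) = -16.
So ∫_{-2*pi}^{2*pi} g(u) cos(u/2) du = -32.
Hence Re(c_{1}) = (1/(4*pi))·(-32) = -8/pi.

-8/pi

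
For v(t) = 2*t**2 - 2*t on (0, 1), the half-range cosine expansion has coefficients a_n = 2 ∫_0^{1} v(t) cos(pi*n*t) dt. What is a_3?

a_3 = 2 ∫_0^{1} (2*t**2 - 2*t) cos(3*pi*t) dt.
Integrating by parts twice (tabular method), an antiderivative of (2*t**2 - 2*t) cos(3*pi*t) is 2*t**2*sin(3*pi*t)/(3*pi) - 2*t*sin(3*pi*t)/(3*pi) + 4*t*cos(3*pi*t)/(9*pi**2) - 4*sin(3*pi*t)/(27*pi**3) - 2*cos(3*pi*t)/(9*pi**2); evaluating from 0 to 1: ∫_{0}^{1} (2*t**2 - 2*t) cos(3*pi*t) dt = (-2/(9*pi**2)) - (-2/(9*pi**2)) = 0.
Hence a_3 = 2·(0) = 0.

0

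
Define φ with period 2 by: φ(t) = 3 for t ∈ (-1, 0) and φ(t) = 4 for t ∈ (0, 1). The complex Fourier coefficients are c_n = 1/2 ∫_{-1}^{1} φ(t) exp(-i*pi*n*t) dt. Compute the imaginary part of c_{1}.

Since φ is real-valued, Im(c_{1}) = -1/2 ∫_{-1}^{1} φ(t) sin(pi*t) dt = -b_{1}/2.
Split the integral at the breakpoints.
Directly, an antiderivative of (3) sin(pi*t) is -3*cos(pi*t)/pi; evaluating from -1 to 0: ∫_{-1}^{0} (3) sin(pi*t) dt = (-3/pi) - (3/pi) = -6/pi.
Directly, an antiderivative of (4) sin(pi*t) is -4*cos(pi*t)/pi; evaluating from 0 to 1: ∫_{0}^{1} (4) sin(pi*t) dt = (4/pi) - (-4/pi) = 8/pi.
So ∫_{-1}^{1} φ(t) sin(pi*t) dt = 2/pi.
Hence Im(c_{1}) = (-1/2)·(2/pi) = -1/pi.

-1/pi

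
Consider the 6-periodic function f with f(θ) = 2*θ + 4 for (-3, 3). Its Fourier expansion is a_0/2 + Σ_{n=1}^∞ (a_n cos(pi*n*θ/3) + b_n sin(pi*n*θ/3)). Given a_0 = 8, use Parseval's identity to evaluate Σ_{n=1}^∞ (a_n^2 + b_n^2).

Parseval: a_0^2/2 + Σ_{n≥1} (a_n^2+b_n^2) = 1/3 ∫_{-3}^{3} f(θ)^2 dθ = 56.
Subtract a_0^2/2 = 32: Σ (a_n^2+b_n^2) = 24.

24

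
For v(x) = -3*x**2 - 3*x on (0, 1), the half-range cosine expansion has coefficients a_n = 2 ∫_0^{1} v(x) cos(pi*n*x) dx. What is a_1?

24/pi**2

a_1 = 2 ∫_0^{1} (-3*x**2 - 3*x) cos(pi*x) dx.
Integrating by parts twice (tabular method), an antiderivative of (-3*x**2 - 3*x) cos(pi*x) is -3*x**2*sin(pi*x)/pi - 3*x*sin(pi*x)/pi - 6*x*cos(pi*x)/pi**2 + 6*sin(pi*x)/pi**3 - 3*cos(pi*x)/pi**2; evaluating from 0 to 1: ∫_{0}^{1} (-3*x**2 - 3*x) cos(pi*x) dx = (9/pi**2) - (-3/pi**2) = 12/pi**2.
Hence a_1 = 2·(12/pi**2) = 24/pi**2.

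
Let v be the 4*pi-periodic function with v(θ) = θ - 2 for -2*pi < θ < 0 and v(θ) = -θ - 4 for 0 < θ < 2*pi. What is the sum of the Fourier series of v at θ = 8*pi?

θ = 8*pi differs from θ = 0 by 2 full period(s), and the series is 4*pi-periodic.
At θ = 0 the one-sided limits are v(0^-) = -2 and v(0^+) = -4.
By Dirichlet's theorem the series converges to their average, [(-2) + (-4)]/2 = -3.

-3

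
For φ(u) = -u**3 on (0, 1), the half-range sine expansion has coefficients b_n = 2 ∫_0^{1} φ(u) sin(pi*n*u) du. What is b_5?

2*(6 - 25*pi**2)/(125*pi**3)

b_5 = 2 ∫_0^{1} (-u**3) sin(5*pi*u) du.
Integrating by parts three times (tabular method), an antiderivative of (-u**3) sin(5*pi*u) is u**3*cos(5*pi*u)/(5*pi) - 3*u**2*sin(5*pi*u)/(25*pi**2) - 6*u*cos(5*pi*u)/(125*pi**3) + 6*sin(5*pi*u)/(625*pi**4); evaluating from 0 to 1: ∫_{0}^{1} (-u**3) sin(5*pi*u) du = ((6 - 25*pi**2)/(125*pi**3)) - (0) = (6 - 25*pi**2)/(125*pi**3).
Hence b_5 = 2·((6 - 25*pi**2)/(125*pi**3)) = 2*(6 - 25*pi**2)/(125*pi**3).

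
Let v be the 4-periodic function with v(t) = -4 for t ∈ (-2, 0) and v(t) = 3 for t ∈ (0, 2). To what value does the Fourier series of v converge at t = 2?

-1/2

At t = 2 the one-sided limits are v(2^-) = 3 and v(2^+) = -4.
By Dirichlet's theorem the series converges to their average, [(3) + (-4)]/2 = -1/2.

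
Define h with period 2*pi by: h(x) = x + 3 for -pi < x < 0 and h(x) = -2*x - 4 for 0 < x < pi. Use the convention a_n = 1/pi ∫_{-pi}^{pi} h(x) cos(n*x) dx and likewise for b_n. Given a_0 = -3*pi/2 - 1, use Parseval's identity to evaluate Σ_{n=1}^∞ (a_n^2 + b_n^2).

13*pi**2/24 + 7*pi/2 + 49/2

Parseval: a_0^2/2 + Σ_{n≥1} (a_n^2+b_n^2) = 1/pi ∫_{-pi}^{pi} h(x)^2 dx = 5*pi + 5*pi**2/3 + 25.
Subtract a_0^2/2 = (2 + 3*pi)**2/8: Σ (a_n^2+b_n^2) = 13*pi**2/24 + 7*pi/2 + 49/2.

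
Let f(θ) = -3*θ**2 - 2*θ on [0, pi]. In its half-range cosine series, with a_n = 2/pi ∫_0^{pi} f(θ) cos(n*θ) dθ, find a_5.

4*(2 + 3*pi)/(25*pi)

a_5 = 2/pi ∫_0^{pi} (-3*θ**2 - 2*θ) cos(5*θ) dθ.
Integrating by parts twice (tabular method), an antiderivative of (-3*θ**2 - 2*θ) cos(5*θ) is -3*θ**2*sin(5*θ)/5 - 2*θ*sin(5*θ)/5 - 6*θ*cos(5*θ)/25 + 6*sin(5*θ)/125 - 2*cos(5*θ)/25; evaluating from 0 to pi: ∫_{0}^{pi} (-3*θ**2 - 2*θ) cos(5*θ) dθ = (2/25 + 6*pi/25) - (-2/25) = 4/25 + 6*pi/25.
Hence a_5 = (2/pi)·(4/25 + 6*pi/25) = 4*(2 + 3*pi)/(25*pi).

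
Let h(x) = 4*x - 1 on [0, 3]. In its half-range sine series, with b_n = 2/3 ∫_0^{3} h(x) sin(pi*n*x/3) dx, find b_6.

b_6 = 2/3 ∫_0^{3} (4*x - 1) sin(2*pi*x) dx.
Integrating by parts (boundary term plus one more integral), an antiderivative of (4*x - 1) sin(2*pi*x) is -2*x*cos(2*pi*x)/pi + sin(2*pi*x)/pi**2 + cos(2*pi*x)/(2*pi); evaluating from 0 to 3: ∫_{0}^{3} (4*x - 1) sin(2*pi*x) dx = (-11/(2*pi)) - (1/(2*pi)) = -6/pi.
Hence b_6 = (2/3)·(-6/pi) = -4/pi.

-4/pi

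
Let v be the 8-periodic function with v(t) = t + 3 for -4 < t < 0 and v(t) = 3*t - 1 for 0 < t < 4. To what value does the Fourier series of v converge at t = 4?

At t = 4 the one-sided limits are v(4^-) = 11 and v(4^+) = -1.
By Dirichlet's theorem the series converges to their average, [(11) + (-1)]/2 = 5.

5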